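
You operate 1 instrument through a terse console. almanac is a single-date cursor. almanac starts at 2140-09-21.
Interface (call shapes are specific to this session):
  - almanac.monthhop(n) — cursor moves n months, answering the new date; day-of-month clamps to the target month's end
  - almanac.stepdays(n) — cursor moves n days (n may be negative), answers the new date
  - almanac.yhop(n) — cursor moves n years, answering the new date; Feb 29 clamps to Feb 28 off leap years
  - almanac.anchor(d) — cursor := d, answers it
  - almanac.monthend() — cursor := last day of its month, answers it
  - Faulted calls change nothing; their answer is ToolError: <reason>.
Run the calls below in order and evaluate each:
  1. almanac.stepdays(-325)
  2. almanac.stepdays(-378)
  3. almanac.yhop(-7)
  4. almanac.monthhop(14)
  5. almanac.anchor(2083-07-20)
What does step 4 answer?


% almanac.stepdays n='-325'
:: 2139-11-01
% almanac.stepdays n='-378'
:: 2138-10-19
% almanac.yhop n='-7'
:: 2131-10-19
% almanac.monthhop n='14'
:: 2132-12-19
% almanac.anchor d='2083-07-20'
:: 2083-07-20

Answer: 2132-12-19


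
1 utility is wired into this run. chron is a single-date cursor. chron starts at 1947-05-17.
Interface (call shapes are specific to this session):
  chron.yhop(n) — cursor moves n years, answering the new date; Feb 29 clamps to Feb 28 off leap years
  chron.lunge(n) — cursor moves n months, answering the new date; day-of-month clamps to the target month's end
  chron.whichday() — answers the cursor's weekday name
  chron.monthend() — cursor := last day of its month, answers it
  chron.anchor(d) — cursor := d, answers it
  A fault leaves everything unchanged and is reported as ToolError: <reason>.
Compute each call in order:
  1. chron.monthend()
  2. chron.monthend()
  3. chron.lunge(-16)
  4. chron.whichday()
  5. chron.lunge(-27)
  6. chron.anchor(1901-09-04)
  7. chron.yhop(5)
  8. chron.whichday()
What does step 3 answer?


Answer: 1946-01-31

Derivation:
Act: chron.monthend[]
Obs: 1947-05-31
Act: chron.monthend[]
Obs: 1947-05-31
Act: chron.lunge[-16]
Obs: 1946-01-31
Act: chron.whichday[]
Obs: Thursday
Act: chron.lunge[-27]
Obs: 1943-10-31
Act: chron.anchor[1901-09-04]
Obs: 1901-09-04
Act: chron.yhop[5]
Obs: 1906-09-04
Act: chron.whichday[]
Obs: Tuesday


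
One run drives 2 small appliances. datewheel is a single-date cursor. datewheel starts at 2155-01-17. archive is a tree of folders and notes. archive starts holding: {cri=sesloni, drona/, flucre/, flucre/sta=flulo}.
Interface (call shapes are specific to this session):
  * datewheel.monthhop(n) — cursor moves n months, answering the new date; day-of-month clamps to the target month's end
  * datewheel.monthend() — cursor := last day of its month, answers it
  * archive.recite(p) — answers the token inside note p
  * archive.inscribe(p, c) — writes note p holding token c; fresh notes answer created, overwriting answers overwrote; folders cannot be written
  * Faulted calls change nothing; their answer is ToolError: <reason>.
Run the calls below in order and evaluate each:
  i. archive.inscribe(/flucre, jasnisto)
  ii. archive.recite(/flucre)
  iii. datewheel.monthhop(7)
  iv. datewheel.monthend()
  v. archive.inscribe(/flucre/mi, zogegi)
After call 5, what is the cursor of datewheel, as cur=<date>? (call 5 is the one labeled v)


Answer: cur=2155-08-31

Derivation:
CALL archive.inscribe[p: /flucre; c: jasnisto]
RET  ToolError: is a directory
CALL archive.recite[p: /flucre]
RET  ToolError: is a directory
CALL datewheel.monthhop[n: 7]
RET  2155-08-17
CALL datewheel.monthend[]
RET  2155-08-31
CALL archive.inscribe[p: /flucre/mi; c: zogegi]
RET  created


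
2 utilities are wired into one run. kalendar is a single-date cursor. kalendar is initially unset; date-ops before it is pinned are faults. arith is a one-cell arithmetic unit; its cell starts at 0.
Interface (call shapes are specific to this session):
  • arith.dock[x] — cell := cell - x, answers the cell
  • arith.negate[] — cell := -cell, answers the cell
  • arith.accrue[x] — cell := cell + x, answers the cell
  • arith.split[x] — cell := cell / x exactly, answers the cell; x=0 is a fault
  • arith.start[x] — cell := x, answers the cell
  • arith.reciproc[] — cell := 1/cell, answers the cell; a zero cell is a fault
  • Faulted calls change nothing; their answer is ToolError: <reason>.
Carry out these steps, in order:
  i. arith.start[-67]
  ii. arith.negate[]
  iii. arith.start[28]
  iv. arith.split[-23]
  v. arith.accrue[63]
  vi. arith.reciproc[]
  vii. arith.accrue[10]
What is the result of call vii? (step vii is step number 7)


Answer: 14233/1421

Derivation:
-> arith.start(x=-67)
<- -67
-> arith.negate()
<- 67
-> arith.start(x=28)
<- 28
-> arith.split(x=-23)
<- -28/23
-> arith.accrue(x=63)
<- 1421/23
-> arith.reciproc()
<- 23/1421
-> arith.accrue(x=10)
<- 14233/1421


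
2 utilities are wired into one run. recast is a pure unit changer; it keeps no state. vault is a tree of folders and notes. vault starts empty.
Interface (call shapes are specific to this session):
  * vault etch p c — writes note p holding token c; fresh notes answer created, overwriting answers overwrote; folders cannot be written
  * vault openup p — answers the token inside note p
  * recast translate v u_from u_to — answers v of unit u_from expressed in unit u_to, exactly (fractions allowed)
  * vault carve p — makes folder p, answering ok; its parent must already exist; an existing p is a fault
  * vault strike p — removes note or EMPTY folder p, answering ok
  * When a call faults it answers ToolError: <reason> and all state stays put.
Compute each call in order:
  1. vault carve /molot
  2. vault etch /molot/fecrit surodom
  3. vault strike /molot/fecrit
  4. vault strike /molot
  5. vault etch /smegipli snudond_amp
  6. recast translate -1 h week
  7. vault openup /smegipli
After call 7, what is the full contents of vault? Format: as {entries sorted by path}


! 1. vault carve(p→/molot) => ok
! 2. vault etch(p→/molot/fecrit, c→surodom) => created
! 3. vault strike(p→/molot/fecrit) => ok
! 4. vault strike(p→/molot) => ok
! 5. vault etch(p→/smegipli, c→snudond_amp) => created
! 6. recast translate(v→-1, u_from→h, u_to→week) => -1/168
! 7. vault openup(p→/smegipli) => snudond_amp

Answer: {smegipli=snudond_amp}


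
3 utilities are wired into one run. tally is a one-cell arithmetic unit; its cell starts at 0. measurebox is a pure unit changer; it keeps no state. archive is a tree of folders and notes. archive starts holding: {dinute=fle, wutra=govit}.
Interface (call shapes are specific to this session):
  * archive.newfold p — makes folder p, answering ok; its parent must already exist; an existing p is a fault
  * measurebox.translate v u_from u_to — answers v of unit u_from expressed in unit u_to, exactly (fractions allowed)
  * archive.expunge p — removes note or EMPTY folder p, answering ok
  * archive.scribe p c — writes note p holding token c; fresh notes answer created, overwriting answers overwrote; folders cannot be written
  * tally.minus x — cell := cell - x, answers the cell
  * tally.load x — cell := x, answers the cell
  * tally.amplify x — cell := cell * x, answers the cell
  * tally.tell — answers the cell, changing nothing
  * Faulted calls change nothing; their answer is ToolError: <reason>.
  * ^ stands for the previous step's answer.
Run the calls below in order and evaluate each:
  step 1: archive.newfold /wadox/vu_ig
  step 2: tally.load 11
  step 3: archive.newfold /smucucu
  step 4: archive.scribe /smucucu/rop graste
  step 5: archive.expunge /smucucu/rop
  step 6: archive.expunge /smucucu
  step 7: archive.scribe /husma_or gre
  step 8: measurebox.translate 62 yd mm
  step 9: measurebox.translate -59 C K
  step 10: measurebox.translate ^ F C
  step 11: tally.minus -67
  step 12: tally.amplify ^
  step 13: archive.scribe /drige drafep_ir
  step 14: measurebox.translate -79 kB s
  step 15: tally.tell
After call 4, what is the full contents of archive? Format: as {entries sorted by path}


Step: archive.newfold[p: /wadox/vu_ig]
Result: ToolError: no parent
Step: tally.load[x: 11]
Result: 11
Step: archive.newfold[p: /smucucu]
Result: ok
Step: archive.scribe[p: /smucucu/rop; c: graste]
Result: created
Step: archive.expunge[p: /smucucu/rop]
Result: ok
Step: archive.expunge[p: /smucucu]
Result: ok
Step: archive.scribe[p: /husma_or; c: gre]
Result: created
Step: measurebox.translate[v: 62; u_from: yd; u_to: mm]
Result: 283464/5
Step: measurebox.translate[v: -59; u_from: C; u_to: K]
Result: 4283/20
Step: measurebox.translate[v: ^; u_from: F; u_to: C]
Result: 3643/36
Step: tally.minus[x: -67]
Result: 78
Step: tally.amplify[x: ^]
Result: 6084
Step: archive.scribe[p: /drige; c: drafep_ir]
Result: created
Step: measurebox.translate[v: -79; u_from: kB; u_to: s]
Result: ToolError: incompatible units
Step: tally.tell[]
Result: 6084

Answer: {dinute=fle, smucucu/, smucucu/rop=graste, wutra=govit}


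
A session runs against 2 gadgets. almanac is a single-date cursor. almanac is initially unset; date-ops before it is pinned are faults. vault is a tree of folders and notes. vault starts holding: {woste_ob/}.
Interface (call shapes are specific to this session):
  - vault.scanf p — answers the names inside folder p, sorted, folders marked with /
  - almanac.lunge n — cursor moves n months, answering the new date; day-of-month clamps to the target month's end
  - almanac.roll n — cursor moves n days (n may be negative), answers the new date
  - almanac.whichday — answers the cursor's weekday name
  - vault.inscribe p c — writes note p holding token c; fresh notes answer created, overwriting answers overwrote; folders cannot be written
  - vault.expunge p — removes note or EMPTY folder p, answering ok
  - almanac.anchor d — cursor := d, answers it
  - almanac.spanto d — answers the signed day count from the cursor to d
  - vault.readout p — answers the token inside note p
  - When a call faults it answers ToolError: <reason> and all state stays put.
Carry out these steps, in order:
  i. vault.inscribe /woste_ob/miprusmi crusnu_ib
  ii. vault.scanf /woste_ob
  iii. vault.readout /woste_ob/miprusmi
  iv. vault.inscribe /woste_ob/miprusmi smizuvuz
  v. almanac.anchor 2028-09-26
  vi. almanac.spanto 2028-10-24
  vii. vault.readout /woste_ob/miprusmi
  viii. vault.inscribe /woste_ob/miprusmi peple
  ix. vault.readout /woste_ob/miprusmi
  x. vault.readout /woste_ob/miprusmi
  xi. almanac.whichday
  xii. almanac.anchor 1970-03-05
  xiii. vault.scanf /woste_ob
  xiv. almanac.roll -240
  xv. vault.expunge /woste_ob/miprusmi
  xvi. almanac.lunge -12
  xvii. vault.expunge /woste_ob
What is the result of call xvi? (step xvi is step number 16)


Answer: 1968-07-08

Derivation:
Then inscribe on p→/woste_ob/miprusmi, c→crusnu_ib, and observe created.
I call scanf on p→/woste_ob, yielding [miprusmi].
I try readout on p→/woste_ob/miprusmi, and observe crusnu_ib.
Invoking inscribe on p→/woste_ob/miprusmi, c→smizuvuz, and get overwrote.
Using anchor on d→2028-09-26: 2028-09-26.
Calling spanto on d→2028-10-24, and see 28.
Next I call readout on p→/woste_ob/miprusmi: smizuvuz.
Now I run inscribe on p→/woste_ob/miprusmi, c→peple, and observe overwrote.
I use readout on p→/woste_ob/miprusmi, which returns peple.
Invoking readout on p→/woste_ob/miprusmi, and see peple.
Invoking whichday: Tuesday.
I use anchor on d→1970-03-05, and see 1970-03-05.
I run scanf on p→/woste_ob, yielding [miprusmi].
Now I run roll on n→-240, → 1969-07-08.
Invoking expunge on p→/woste_ob/miprusmi, yielding ok.
Calling lunge on n→-12, and get 1968-07-08.
I use expunge on p→/woste_ob, — result: ok.


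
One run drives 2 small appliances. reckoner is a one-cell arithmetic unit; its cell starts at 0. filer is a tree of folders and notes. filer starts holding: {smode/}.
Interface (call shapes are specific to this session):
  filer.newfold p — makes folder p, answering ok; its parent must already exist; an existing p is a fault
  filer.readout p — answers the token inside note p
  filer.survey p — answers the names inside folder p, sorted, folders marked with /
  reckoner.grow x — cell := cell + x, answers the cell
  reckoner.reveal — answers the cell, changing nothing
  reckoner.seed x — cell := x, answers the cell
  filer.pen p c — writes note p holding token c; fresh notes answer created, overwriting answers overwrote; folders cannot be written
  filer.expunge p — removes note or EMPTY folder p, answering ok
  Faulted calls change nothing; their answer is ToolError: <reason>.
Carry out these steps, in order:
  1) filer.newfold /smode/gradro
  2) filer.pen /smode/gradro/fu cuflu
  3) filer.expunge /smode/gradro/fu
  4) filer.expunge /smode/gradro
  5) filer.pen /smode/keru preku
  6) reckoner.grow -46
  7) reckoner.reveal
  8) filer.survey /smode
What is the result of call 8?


Next I call filer.newfold using p: /smode/gradro, which returns ok.
I use filer.pen using p: /smode/gradro/fu, c: cuflu, — result: created.
I call filer.expunge using p: /smode/gradro/fu, and see ok.
Then filer.expunge using p: /smode/gradro, giving ok.
I run filer.pen using p: /smode/keru, c: preku, and observe created.
I call reckoner.grow using x: -46, and get -46.
I call reckoner.reveal(), yielding -46.
I run filer.survey using p: /smode, → [keru].

Answer: [keru]


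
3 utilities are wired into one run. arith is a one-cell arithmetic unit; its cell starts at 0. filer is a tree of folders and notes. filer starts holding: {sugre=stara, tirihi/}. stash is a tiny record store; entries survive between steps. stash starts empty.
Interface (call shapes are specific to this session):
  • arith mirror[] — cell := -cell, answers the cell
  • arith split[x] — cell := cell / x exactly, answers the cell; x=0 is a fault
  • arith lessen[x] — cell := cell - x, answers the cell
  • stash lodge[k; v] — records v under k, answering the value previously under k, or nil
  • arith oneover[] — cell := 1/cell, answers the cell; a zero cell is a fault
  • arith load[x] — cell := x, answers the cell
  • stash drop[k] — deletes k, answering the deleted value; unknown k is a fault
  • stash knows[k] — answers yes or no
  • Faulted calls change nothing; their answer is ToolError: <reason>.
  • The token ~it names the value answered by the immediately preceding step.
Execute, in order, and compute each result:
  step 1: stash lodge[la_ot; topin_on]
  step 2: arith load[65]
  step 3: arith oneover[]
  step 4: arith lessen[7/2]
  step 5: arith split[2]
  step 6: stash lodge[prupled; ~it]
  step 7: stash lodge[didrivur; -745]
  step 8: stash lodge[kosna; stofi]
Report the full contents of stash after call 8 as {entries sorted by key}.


Answer: {didrivur=-745, kosna=stofi, la_ot=topin_on, prupled=-453/260}

Derivation:
;; stash lodge(k→la_ot, v→topin_on) => nil
;; arith load(x→65) => 65
;; arith oneover() => 1/65
;; arith lessen(x→7/2) => -453/130
;; arith split(x→2) => -453/260
;; stash lodge(k→prupled, v→~it) => nil
;; stash lodge(k→didrivur, v→-745) => nil
;; stash lodge(k→kosna, v→stofi) => nil


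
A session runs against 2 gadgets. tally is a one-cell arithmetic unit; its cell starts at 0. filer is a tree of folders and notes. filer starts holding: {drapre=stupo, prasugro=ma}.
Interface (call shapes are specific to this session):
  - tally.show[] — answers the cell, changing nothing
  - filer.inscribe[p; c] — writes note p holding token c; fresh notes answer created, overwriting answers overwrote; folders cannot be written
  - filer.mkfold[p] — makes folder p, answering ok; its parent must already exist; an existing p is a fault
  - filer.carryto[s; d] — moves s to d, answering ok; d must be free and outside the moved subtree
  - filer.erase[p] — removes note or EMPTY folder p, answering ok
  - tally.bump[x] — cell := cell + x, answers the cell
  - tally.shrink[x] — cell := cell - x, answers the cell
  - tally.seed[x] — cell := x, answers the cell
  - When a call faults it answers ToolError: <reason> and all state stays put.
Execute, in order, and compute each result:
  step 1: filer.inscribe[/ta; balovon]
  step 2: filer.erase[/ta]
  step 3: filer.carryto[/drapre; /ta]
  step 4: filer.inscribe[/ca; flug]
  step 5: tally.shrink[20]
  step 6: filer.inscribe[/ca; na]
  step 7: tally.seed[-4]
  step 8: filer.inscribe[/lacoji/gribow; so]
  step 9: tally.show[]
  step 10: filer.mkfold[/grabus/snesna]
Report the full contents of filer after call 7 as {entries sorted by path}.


Answer: {ca=na, prasugro=ma, ta=stupo}

Derivation:
-> filer.inscribe(p: /ta, c: balovon)
<- created
-> filer.erase(p: /ta)
<- ok
-> filer.carryto(s: /drapre, d: /ta)
<- ok
-> filer.inscribe(p: /ca, c: flug)
<- created
-> tally.shrink(x: 20)
<- -20
-> filer.inscribe(p: /ca, c: na)
<- overwrote
-> tally.seed(x: -4)
<- -4
-> filer.inscribe(p: /lacoji/gribow, c: so)
<- ToolError: no parent
-> tally.show()
<- -4
-> filer.mkfold(p: /grabus/snesna)
<- ToolError: no parent


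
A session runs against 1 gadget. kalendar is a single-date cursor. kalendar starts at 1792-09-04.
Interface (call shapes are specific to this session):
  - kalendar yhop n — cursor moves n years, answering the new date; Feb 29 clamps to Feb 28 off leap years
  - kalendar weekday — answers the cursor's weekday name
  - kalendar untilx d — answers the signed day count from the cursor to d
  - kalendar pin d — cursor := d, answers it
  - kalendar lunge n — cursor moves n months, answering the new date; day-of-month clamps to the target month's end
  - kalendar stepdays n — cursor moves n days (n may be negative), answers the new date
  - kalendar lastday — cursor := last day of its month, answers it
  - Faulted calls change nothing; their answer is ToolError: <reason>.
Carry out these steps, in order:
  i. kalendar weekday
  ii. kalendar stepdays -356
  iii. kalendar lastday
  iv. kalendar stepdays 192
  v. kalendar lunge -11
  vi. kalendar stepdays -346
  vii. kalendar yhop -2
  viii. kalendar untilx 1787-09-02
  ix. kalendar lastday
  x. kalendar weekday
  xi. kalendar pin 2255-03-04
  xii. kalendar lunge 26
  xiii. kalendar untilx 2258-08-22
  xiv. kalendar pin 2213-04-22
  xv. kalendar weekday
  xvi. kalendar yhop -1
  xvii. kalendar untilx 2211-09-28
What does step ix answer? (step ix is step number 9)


Answer: 1788-05-31

Derivation:
~$ kalendar weekday
:: Tuesday
~$ kalendar stepdays n=-356
:: 1791-09-14
~$ kalendar lastday
:: 1791-09-30
~$ kalendar stepdays n=192
:: 1792-04-09
~$ kalendar lunge n=-11
:: 1791-05-09
~$ kalendar stepdays n=-346
:: 1790-05-28
~$ kalendar yhop n=-2
:: 1788-05-28
~$ kalendar untilx d=1787-09-02
:: -269
~$ kalendar lastday
:: 1788-05-31
~$ kalendar weekday
:: Saturday
~$ kalendar pin d=2255-03-04
:: 2255-03-04
~$ kalendar lunge n=26
:: 2257-05-04
~$ kalendar untilx d=2258-08-22
:: 475
~$ kalendar pin d=2213-04-22
:: 2213-04-22
~$ kalendar weekday
:: Thursday
~$ kalendar yhop n=-1
:: 2212-04-22
~$ kalendar untilx d=2211-09-28
:: -207


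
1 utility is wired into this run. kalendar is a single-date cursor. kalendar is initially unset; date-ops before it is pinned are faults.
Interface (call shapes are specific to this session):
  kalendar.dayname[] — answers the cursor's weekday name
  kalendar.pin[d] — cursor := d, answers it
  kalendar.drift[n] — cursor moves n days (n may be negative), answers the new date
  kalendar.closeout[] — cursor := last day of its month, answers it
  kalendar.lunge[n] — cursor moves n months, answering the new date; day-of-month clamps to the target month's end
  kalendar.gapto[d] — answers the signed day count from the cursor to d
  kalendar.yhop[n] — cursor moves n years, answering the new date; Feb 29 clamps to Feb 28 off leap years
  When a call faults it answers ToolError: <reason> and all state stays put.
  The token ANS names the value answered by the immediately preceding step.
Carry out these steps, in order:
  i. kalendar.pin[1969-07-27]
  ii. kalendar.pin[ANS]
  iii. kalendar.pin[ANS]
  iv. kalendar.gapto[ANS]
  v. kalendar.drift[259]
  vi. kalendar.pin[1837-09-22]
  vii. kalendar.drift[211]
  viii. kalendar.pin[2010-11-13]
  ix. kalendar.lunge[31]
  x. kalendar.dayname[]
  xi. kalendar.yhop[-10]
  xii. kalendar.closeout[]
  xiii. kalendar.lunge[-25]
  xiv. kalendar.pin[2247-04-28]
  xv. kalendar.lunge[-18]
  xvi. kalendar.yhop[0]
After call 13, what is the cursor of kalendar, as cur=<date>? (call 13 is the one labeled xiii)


Answer: cur=2001-05-30

Derivation:
;; 1. kalendar.pin(1969-07-27) == 1969-07-27
;; 2. kalendar.pin(ANS) == 1969-07-27
;; 3. kalendar.pin(ANS) == 1969-07-27
;; 4. kalendar.gapto(ANS) == 0
;; 5. kalendar.drift(259) == 1970-04-12
;; 6. kalendar.pin(1837-09-22) == 1837-09-22
;; 7. kalendar.drift(211) == 1838-04-21
;; 8. kalendar.pin(2010-11-13) == 2010-11-13
;; 9. kalendar.lunge(31) == 2013-06-13
;; 10. kalendar.dayname() == Thursday
;; 11. kalendar.yhop(-10) == 2003-06-13
;; 12. kalendar.closeout() == 2003-06-30
;; 13. kalendar.lunge(-25) == 2001-05-30
;; 14. kalendar.pin(2247-04-28) == 2247-04-28
;; 15. kalendar.lunge(-18) == 2245-10-28
;; 16. kalendar.yhop(0) == 2245-10-28


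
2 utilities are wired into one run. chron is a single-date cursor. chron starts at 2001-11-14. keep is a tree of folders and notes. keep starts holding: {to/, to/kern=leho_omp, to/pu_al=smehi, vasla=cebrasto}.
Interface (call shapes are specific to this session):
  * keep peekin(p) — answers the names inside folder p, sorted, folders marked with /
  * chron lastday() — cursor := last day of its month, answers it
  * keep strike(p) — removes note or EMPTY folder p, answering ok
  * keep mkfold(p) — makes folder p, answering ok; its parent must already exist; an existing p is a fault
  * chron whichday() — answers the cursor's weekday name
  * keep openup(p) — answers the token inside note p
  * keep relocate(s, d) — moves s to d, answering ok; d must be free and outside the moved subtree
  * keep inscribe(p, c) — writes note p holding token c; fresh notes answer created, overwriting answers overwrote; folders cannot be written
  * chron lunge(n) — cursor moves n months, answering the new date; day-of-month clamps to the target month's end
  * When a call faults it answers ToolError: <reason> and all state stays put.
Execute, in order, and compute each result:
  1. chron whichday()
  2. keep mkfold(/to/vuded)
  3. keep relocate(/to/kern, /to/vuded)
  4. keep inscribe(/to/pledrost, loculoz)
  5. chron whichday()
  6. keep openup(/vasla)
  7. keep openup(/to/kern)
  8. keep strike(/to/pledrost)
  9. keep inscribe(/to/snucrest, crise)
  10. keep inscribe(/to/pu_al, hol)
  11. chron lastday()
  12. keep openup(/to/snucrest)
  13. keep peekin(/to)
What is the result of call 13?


;; 1. chron whichday() -> Wednesday
;; 2. keep mkfold(p=/to/vuded) -> ok
;; 3. keep relocate(s=/to/kern, d=/to/vuded) -> ToolError: exists
;; 4. keep inscribe(p=/to/pledrost, c=loculoz) -> created
;; 5. chron whichday() -> Wednesday
;; 6. keep openup(p=/vasla) -> cebrasto
;; 7. keep openup(p=/to/kern) -> leho_omp
;; 8. keep strike(p=/to/pledrost) -> ok
;; 9. keep inscribe(p=/to/snucrest, c=crise) -> created
;; 10. keep inscribe(p=/to/pu_al, c=hol) -> overwrote
;; 11. chron lastday() -> 2001-11-30
;; 12. keep openup(p=/to/snucrest) -> crise
;; 13. keep peekin(p=/to) -> [kern, pu_al, snucrest, vuded/]

Answer: [kern, pu_al, snucrest, vuded/]


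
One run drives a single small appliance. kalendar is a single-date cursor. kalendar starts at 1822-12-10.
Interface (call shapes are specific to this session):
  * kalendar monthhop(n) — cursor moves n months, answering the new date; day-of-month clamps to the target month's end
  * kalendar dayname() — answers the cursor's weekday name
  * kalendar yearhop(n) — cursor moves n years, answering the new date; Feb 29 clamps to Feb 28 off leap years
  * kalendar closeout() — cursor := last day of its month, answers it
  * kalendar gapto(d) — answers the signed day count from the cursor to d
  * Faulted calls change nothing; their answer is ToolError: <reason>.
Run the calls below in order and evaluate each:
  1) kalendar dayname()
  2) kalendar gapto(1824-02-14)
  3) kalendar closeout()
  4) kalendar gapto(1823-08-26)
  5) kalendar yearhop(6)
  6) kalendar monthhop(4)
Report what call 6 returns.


! kalendar dayname() : Tuesday
! kalendar gapto(1824-02-14) : 431
! kalendar closeout() : 1822-12-31
! kalendar gapto(1823-08-26) : 238
! kalendar yearhop(6) : 1828-12-31
! kalendar monthhop(4) : 1829-04-30

Answer: 1829-04-30


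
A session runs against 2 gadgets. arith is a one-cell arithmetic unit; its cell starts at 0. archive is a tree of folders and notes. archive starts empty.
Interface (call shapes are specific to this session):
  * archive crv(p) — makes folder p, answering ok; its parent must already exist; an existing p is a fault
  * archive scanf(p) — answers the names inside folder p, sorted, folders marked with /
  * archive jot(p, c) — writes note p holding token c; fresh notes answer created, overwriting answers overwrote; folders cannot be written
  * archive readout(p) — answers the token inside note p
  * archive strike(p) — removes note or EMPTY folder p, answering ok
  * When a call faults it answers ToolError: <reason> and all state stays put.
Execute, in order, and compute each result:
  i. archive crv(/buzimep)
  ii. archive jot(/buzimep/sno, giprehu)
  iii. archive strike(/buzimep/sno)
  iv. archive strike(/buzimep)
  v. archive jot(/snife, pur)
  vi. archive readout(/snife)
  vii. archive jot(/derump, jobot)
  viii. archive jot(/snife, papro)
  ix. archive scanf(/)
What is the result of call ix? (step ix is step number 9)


// archive crv(p: /buzimep) -> ok
// archive jot(p: /buzimep/sno, c: giprehu) -> created
// archive strike(p: /buzimep/sno) -> ok
// archive strike(p: /buzimep) -> ok
// archive jot(p: /snife, c: pur) -> created
// archive readout(p: /snife) -> pur
// archive jot(p: /derump, c: jobot) -> created
// archive jot(p: /snife, c: papro) -> overwrote
// archive scanf(p: /) -> [derump, snife]

Answer: [derump, snife]


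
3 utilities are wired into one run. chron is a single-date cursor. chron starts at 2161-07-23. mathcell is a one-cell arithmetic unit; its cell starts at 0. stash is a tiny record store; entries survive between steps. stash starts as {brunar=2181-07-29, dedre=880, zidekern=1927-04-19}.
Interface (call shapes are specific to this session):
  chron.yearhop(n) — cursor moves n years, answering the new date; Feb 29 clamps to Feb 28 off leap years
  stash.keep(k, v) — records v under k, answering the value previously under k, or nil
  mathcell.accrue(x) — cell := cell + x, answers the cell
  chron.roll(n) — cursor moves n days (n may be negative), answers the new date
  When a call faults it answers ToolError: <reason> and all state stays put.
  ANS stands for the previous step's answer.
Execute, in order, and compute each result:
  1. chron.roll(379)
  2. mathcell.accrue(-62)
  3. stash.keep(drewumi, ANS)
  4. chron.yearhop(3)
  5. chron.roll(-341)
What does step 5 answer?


;; 1. chron.roll(379) => 2162-08-06
;; 2. mathcell.accrue(-62) => -62
;; 3. stash.keep(drewumi, ANS) => nil
;; 4. chron.yearhop(3) => 2165-08-06
;; 5. chron.roll(-341) => 2164-08-30

Answer: 2164-08-30


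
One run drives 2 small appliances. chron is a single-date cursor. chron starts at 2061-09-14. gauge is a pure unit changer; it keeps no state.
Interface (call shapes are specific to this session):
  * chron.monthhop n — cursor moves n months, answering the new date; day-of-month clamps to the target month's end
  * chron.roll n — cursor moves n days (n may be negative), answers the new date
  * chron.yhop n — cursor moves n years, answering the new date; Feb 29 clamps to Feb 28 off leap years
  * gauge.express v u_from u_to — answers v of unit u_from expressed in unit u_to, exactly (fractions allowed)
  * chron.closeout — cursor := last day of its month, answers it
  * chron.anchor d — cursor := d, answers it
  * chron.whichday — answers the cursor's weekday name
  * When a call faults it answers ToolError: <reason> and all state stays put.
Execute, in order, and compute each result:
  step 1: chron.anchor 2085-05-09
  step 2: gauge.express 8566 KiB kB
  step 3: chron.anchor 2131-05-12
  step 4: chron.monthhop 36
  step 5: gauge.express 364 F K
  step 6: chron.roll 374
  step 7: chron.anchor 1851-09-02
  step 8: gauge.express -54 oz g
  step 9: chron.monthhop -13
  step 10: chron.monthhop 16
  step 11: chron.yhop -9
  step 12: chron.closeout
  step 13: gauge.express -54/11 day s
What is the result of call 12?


Now I run chron.anchor using d='2085-05-09', — result: 2085-05-09.
I call gauge.express using v='8566', u_from='KiB', u_to='kB', and get 1096448/125.
Using chron.anchor using d='2131-05-12', yielding 2131-05-12.
I try chron.monthhop using n='36', → 2134-05-12.
I invoke gauge.express using v='364', u_from='F', u_to='K', and observe 82367/180.
Next I call chron.roll using n='374', → 2135-05-21.
I call chron.anchor using d='1851-09-02', and observe 1851-09-02.
Calling gauge.express using v='-54', u_from='oz', u_to='g', — result: -1224699399/800000.
Next I call chron.monthhop using n='-13', which returns 1850-08-02.
I use chron.monthhop using n='16', and see 1851-12-02.
I call chron.yhop using n='-9', and get 1842-12-02.
Invoking chron.closeout, and get 1842-12-31.
I try gauge.express using v='-54/11', u_from='day', u_to='s', giving -4665600/11.

Answer: 1842-12-31


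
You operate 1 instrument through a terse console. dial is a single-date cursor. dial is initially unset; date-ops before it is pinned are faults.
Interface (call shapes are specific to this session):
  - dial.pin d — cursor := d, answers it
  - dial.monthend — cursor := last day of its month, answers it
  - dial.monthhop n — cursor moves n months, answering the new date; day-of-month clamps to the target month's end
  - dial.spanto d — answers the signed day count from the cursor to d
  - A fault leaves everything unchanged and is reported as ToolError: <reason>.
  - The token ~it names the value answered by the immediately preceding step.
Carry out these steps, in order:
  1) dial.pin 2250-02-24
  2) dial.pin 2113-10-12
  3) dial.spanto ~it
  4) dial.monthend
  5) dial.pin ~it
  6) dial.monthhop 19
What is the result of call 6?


==> pin(d: 2250-02-24)
<== 2250-02-24
==> pin(d: 2113-10-12)
<== 2113-10-12
==> spanto(d: ~it)
<== 0
==> monthend()
<== 2113-10-31
==> pin(d: ~it)
<== 2113-10-31
==> monthhop(n: 19)
<== 2115-05-31

Answer: 2115-05-31


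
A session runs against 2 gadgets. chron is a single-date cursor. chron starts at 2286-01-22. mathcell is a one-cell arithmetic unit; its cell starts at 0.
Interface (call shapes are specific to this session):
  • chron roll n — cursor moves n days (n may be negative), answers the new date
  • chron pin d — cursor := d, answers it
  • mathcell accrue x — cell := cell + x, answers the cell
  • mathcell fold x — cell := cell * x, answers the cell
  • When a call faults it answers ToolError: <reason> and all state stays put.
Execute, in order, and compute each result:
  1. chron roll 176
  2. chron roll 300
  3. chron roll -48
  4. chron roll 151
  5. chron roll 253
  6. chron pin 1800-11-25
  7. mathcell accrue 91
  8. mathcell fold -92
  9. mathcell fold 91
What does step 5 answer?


Answer: 2288-05-03

Derivation:
% chron roll n='176'
:: 2286-07-17
% chron roll n='300'
:: 2287-05-13
% chron roll n='-48'
:: 2287-03-26
% chron roll n='151'
:: 2287-08-24
% chron roll n='253'
:: 2288-05-03
% chron pin d='1800-11-25'
:: 1800-11-25
% mathcell accrue x='91'
:: 91
% mathcell fold x='-92'
:: -8372
% mathcell fold x='91'
:: -761852


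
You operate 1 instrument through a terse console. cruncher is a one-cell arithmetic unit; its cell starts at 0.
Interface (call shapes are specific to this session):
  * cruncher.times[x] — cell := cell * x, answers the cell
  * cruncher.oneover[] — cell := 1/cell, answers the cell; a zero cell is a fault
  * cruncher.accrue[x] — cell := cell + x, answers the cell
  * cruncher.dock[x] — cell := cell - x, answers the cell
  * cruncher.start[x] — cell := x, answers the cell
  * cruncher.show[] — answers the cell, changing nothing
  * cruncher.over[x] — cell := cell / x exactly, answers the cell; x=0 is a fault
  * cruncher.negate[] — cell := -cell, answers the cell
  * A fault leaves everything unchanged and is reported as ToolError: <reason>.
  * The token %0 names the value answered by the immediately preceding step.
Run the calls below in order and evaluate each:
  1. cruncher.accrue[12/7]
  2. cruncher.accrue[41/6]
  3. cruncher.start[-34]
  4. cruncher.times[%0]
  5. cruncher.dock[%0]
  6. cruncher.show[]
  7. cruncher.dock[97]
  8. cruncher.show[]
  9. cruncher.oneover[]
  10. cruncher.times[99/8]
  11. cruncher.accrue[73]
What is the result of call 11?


Step: accrue[x=12/7]
Result: 12/7
Step: accrue[x=41/6]
Result: 359/42
Step: start[x=-34]
Result: -34
Step: times[x=%0]
Result: 1156
Step: dock[x=%0]
Result: 0
Step: show[]
Result: 0
Step: dock[x=97]
Result: -97
Step: show[]
Result: -97
Step: oneover[]
Result: -1/97
Step: times[x=99/8]
Result: -99/776
Step: accrue[x=73]
Result: 56549/776

Answer: 56549/776


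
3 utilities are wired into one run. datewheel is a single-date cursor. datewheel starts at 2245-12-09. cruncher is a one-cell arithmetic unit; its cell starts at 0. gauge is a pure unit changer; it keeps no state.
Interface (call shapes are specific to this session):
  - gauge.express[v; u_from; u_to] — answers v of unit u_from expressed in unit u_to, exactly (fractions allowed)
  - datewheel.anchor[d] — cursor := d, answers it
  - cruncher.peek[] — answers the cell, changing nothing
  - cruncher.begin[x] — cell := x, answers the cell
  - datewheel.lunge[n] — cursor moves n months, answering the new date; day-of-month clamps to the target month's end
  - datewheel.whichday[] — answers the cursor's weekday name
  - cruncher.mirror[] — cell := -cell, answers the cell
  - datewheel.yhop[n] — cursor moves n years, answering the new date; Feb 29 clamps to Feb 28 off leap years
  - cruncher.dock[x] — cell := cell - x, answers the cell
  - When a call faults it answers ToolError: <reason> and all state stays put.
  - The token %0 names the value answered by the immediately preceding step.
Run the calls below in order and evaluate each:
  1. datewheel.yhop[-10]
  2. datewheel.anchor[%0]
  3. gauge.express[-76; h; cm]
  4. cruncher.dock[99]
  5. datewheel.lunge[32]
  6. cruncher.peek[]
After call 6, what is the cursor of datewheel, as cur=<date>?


Do: datewheel.yhop[n: -10]
See: 2235-12-09
Do: datewheel.anchor[d: %0]
See: 2235-12-09
Do: gauge.express[v: -76; u_from: h; u_to: cm]
See: ToolError: incompatible units
Do: cruncher.dock[x: 99]
See: -99
Do: datewheel.lunge[n: 32]
See: 2238-08-09
Do: cruncher.peek[]
See: -99

Answer: cur=2238-08-09


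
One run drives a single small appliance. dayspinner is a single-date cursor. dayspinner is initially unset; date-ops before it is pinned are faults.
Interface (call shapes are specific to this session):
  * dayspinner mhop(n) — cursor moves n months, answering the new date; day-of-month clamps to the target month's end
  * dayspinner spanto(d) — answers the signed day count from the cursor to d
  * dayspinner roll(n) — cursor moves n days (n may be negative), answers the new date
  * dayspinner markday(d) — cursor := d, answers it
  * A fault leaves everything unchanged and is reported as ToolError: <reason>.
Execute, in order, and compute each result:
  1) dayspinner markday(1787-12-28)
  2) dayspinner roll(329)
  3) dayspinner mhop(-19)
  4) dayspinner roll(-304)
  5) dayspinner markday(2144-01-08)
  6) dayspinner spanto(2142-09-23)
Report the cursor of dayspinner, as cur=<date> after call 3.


·→ dayspinner markday(d: 1787-12-28)
·← 1787-12-28
·→ dayspinner roll(n: 329)
·← 1788-11-21
·→ dayspinner mhop(n: -19)
·← 1787-04-21
·→ dayspinner roll(n: -304)
·← 1786-06-21
·→ dayspinner markday(d: 2144-01-08)
·← 2144-01-08
·→ dayspinner spanto(d: 2142-09-23)
·← -472

Answer: cur=1787-04-21


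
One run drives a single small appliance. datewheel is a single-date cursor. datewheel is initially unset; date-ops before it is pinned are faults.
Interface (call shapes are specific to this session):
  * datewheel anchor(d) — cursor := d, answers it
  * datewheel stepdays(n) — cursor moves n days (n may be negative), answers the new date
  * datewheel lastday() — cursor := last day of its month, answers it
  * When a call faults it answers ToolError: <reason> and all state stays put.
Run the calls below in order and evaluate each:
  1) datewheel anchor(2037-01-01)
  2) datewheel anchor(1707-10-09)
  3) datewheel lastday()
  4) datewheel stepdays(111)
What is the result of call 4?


Invoking datewheel anchor passing d='2037-01-01', yielding 2037-01-01.
Calling datewheel anchor passing d='1707-10-09': 1707-10-09.
Next I call datewheel lastday(), — result: 1707-10-31.
I invoke datewheel stepdays passing n='111', and see 1708-02-19.

Answer: 1708-02-19


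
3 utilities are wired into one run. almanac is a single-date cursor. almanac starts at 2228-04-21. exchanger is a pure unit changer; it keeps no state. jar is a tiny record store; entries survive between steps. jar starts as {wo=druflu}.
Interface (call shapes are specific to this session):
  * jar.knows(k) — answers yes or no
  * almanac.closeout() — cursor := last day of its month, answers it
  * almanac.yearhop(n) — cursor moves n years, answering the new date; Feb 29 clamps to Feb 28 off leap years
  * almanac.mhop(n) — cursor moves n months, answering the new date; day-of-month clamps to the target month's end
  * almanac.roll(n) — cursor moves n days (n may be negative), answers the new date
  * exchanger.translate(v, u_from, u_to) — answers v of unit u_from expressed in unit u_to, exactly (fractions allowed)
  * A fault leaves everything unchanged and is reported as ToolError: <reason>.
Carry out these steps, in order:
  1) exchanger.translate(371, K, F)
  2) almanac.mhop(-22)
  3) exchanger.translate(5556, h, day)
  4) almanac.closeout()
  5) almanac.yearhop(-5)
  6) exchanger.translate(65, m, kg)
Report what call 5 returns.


Answer: 2221-06-30

Derivation:
// translate(371, K, F) ~> 20813/100
// mhop(-22) ~> 2226-06-21
// translate(5556, h, day) ~> 463/2
// closeout() ~> 2226-06-30
// yearhop(-5) ~> 2221-06-30
// translate(65, m, kg) ~> ToolError: incompatible units


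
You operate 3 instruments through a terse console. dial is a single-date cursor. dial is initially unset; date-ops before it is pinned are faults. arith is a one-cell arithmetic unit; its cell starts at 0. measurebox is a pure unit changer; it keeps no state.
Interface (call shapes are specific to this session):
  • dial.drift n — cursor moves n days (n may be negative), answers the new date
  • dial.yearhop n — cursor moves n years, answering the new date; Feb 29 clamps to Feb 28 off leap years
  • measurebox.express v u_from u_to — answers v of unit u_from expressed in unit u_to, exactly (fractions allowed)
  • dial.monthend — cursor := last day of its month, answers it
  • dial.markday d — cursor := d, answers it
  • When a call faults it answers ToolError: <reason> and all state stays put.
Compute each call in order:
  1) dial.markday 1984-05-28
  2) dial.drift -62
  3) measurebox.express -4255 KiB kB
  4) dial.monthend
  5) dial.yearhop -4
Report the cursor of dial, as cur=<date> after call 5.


Step: dial.markday[d: 1984-05-28]
Result: 1984-05-28
Step: dial.drift[n: -62]
Result: 1984-03-27
Step: measurebox.express[v: -4255; u_from: KiB; u_to: kB]
Result: -108928/25
Step: dial.monthend[]
Result: 1984-03-31
Step: dial.yearhop[n: -4]
Result: 1980-03-31

Answer: cur=1980-03-31


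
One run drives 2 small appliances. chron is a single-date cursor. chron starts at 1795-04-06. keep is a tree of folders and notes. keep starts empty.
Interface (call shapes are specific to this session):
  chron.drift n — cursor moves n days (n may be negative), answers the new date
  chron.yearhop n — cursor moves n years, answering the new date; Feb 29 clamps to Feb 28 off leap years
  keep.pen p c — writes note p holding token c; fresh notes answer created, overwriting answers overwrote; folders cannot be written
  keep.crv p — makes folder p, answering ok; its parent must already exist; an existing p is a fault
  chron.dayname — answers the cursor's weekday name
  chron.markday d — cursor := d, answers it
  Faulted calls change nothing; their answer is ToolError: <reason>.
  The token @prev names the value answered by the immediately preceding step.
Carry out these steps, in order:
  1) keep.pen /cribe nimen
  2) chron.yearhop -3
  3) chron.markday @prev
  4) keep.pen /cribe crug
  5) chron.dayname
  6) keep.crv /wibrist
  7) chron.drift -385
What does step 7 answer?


Answer: 1791-03-18

Derivation:
==> keep.pen(/cribe, nimen)
<== created
==> chron.yearhop(-3)
<== 1792-04-06
==> chron.markday(@prev)
<== 1792-04-06
==> keep.pen(/cribe, crug)
<== overwrote
==> chron.dayname()
<== Friday
==> keep.crv(/wibrist)
<== ok
==> chron.drift(-385)
<== 1791-03-18
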